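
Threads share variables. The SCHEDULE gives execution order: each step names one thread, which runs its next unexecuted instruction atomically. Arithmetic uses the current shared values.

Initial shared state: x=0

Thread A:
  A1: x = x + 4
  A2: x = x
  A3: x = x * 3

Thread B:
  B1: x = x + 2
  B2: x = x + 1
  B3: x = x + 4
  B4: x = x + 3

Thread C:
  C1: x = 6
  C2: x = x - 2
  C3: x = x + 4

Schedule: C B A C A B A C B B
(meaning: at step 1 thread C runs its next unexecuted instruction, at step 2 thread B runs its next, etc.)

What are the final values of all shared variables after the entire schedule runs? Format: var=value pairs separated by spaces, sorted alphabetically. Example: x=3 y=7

Answer: x=44

Derivation:
Step 1: thread C executes C1 (x = 6). Shared: x=6. PCs: A@0 B@0 C@1
Step 2: thread B executes B1 (x = x + 2). Shared: x=8. PCs: A@0 B@1 C@1
Step 3: thread A executes A1 (x = x + 4). Shared: x=12. PCs: A@1 B@1 C@1
Step 4: thread C executes C2 (x = x - 2). Shared: x=10. PCs: A@1 B@1 C@2
Step 5: thread A executes A2 (x = x). Shared: x=10. PCs: A@2 B@1 C@2
Step 6: thread B executes B2 (x = x + 1). Shared: x=11. PCs: A@2 B@2 C@2
Step 7: thread A executes A3 (x = x * 3). Shared: x=33. PCs: A@3 B@2 C@2
Step 8: thread C executes C3 (x = x + 4). Shared: x=37. PCs: A@3 B@2 C@3
Step 9: thread B executes B3 (x = x + 4). Shared: x=41. PCs: A@3 B@3 C@3
Step 10: thread B executes B4 (x = x + 3). Shared: x=44. PCs: A@3 B@4 C@3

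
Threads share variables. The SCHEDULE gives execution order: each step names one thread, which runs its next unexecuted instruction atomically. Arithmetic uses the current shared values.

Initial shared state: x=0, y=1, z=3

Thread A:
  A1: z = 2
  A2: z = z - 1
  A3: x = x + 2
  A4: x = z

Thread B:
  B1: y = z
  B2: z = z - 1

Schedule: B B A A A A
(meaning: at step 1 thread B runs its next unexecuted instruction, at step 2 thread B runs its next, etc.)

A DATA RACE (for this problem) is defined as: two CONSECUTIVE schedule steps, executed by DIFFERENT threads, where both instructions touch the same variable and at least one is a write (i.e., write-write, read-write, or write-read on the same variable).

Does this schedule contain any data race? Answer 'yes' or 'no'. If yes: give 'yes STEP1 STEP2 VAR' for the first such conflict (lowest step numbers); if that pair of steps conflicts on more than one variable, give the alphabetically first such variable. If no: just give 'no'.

Answer: yes 2 3 z

Derivation:
Steps 1,2: same thread (B). No race.
Steps 2,3: B(z = z - 1) vs A(z = 2). RACE on z (W-W).
Steps 3,4: same thread (A). No race.
Steps 4,5: same thread (A). No race.
Steps 5,6: same thread (A). No race.
First conflict at steps 2,3.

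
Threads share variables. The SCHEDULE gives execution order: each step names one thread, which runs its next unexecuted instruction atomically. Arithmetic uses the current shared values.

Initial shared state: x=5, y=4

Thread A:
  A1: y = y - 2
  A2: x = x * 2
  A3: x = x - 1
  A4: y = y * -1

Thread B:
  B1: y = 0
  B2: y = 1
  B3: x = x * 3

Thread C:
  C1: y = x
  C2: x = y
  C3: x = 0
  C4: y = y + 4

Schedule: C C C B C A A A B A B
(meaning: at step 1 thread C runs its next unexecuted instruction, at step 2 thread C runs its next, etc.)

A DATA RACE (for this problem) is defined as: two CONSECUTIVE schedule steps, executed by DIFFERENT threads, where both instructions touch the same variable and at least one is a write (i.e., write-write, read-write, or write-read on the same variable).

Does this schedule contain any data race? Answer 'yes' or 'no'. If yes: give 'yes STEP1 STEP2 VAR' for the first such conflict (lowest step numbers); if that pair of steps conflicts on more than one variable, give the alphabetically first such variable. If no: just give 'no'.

Answer: yes 4 5 y

Derivation:
Steps 1,2: same thread (C). No race.
Steps 2,3: same thread (C). No race.
Steps 3,4: C(r=-,w=x) vs B(r=-,w=y). No conflict.
Steps 4,5: B(y = 0) vs C(y = y + 4). RACE on y (W-W).
Steps 5,6: C(y = y + 4) vs A(y = y - 2). RACE on y (W-W).
Steps 6,7: same thread (A). No race.
Steps 7,8: same thread (A). No race.
Steps 8,9: A(r=x,w=x) vs B(r=-,w=y). No conflict.
Steps 9,10: B(y = 1) vs A(y = y * -1). RACE on y (W-W).
Steps 10,11: A(r=y,w=y) vs B(r=x,w=x). No conflict.
First conflict at steps 4,5.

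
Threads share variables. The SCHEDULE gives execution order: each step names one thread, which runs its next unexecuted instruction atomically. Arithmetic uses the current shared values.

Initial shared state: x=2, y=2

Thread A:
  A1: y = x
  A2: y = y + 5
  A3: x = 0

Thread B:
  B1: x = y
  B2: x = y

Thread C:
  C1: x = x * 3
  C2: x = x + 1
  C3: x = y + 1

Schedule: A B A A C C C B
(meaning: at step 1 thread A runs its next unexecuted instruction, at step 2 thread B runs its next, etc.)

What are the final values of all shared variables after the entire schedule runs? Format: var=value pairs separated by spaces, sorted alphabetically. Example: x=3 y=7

Answer: x=7 y=7

Derivation:
Step 1: thread A executes A1 (y = x). Shared: x=2 y=2. PCs: A@1 B@0 C@0
Step 2: thread B executes B1 (x = y). Shared: x=2 y=2. PCs: A@1 B@1 C@0
Step 3: thread A executes A2 (y = y + 5). Shared: x=2 y=7. PCs: A@2 B@1 C@0
Step 4: thread A executes A3 (x = 0). Shared: x=0 y=7. PCs: A@3 B@1 C@0
Step 5: thread C executes C1 (x = x * 3). Shared: x=0 y=7. PCs: A@3 B@1 C@1
Step 6: thread C executes C2 (x = x + 1). Shared: x=1 y=7. PCs: A@3 B@1 C@2
Step 7: thread C executes C3 (x = y + 1). Shared: x=8 y=7. PCs: A@3 B@1 C@3
Step 8: thread B executes B2 (x = y). Shared: x=7 y=7. PCs: A@3 B@2 C@3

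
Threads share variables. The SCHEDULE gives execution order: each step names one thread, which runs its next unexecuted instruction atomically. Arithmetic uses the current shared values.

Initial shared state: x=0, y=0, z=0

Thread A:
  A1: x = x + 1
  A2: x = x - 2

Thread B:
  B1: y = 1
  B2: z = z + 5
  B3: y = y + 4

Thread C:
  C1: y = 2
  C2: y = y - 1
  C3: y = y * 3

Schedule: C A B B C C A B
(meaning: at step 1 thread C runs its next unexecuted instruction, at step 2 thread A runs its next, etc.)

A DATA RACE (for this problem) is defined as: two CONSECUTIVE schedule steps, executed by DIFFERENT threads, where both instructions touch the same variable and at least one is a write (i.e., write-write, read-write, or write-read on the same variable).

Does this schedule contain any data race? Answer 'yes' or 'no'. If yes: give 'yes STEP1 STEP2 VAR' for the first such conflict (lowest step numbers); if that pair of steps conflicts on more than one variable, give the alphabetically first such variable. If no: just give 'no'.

Steps 1,2: C(r=-,w=y) vs A(r=x,w=x). No conflict.
Steps 2,3: A(r=x,w=x) vs B(r=-,w=y). No conflict.
Steps 3,4: same thread (B). No race.
Steps 4,5: B(r=z,w=z) vs C(r=y,w=y). No conflict.
Steps 5,6: same thread (C). No race.
Steps 6,7: C(r=y,w=y) vs A(r=x,w=x). No conflict.
Steps 7,8: A(r=x,w=x) vs B(r=y,w=y). No conflict.

Answer: no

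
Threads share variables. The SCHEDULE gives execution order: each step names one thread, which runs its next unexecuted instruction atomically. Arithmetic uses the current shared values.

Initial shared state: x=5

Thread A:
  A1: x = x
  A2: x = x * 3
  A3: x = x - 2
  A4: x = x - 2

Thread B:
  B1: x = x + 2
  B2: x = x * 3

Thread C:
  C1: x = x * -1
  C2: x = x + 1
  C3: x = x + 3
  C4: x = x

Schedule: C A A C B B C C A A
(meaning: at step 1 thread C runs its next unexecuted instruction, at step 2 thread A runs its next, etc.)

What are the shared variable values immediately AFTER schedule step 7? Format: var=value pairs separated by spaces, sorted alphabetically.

Answer: x=-33

Derivation:
Step 1: thread C executes C1 (x = x * -1). Shared: x=-5. PCs: A@0 B@0 C@1
Step 2: thread A executes A1 (x = x). Shared: x=-5. PCs: A@1 B@0 C@1
Step 3: thread A executes A2 (x = x * 3). Shared: x=-15. PCs: A@2 B@0 C@1
Step 4: thread C executes C2 (x = x + 1). Shared: x=-14. PCs: A@2 B@0 C@2
Step 5: thread B executes B1 (x = x + 2). Shared: x=-12. PCs: A@2 B@1 C@2
Step 6: thread B executes B2 (x = x * 3). Shared: x=-36. PCs: A@2 B@2 C@2
Step 7: thread C executes C3 (x = x + 3). Shared: x=-33. PCs: A@2 B@2 C@3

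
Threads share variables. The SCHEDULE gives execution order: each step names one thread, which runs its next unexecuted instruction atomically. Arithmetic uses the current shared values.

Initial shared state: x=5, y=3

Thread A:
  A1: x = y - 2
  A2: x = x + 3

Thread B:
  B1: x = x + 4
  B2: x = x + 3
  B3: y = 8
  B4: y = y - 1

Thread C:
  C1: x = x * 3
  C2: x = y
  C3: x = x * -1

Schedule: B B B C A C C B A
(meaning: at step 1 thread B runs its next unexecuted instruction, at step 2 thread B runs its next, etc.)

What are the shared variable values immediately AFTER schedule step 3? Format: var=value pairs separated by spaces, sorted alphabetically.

Step 1: thread B executes B1 (x = x + 4). Shared: x=9 y=3. PCs: A@0 B@1 C@0
Step 2: thread B executes B2 (x = x + 3). Shared: x=12 y=3. PCs: A@0 B@2 C@0
Step 3: thread B executes B3 (y = 8). Shared: x=12 y=8. PCs: A@0 B@3 C@0

Answer: x=12 y=8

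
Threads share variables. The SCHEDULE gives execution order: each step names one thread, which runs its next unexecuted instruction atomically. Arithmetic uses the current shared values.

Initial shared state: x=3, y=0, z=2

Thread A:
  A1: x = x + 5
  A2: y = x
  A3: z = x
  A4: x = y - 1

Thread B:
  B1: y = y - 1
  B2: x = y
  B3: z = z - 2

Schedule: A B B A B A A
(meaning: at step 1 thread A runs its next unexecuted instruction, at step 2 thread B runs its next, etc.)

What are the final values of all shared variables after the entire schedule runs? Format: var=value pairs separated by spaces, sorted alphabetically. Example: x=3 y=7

Step 1: thread A executes A1 (x = x + 5). Shared: x=8 y=0 z=2. PCs: A@1 B@0
Step 2: thread B executes B1 (y = y - 1). Shared: x=8 y=-1 z=2. PCs: A@1 B@1
Step 3: thread B executes B2 (x = y). Shared: x=-1 y=-1 z=2. PCs: A@1 B@2
Step 4: thread A executes A2 (y = x). Shared: x=-1 y=-1 z=2. PCs: A@2 B@2
Step 5: thread B executes B3 (z = z - 2). Shared: x=-1 y=-1 z=0. PCs: A@2 B@3
Step 6: thread A executes A3 (z = x). Shared: x=-1 y=-1 z=-1. PCs: A@3 B@3
Step 7: thread A executes A4 (x = y - 1). Shared: x=-2 y=-1 z=-1. PCs: A@4 B@3

Answer: x=-2 y=-1 z=-1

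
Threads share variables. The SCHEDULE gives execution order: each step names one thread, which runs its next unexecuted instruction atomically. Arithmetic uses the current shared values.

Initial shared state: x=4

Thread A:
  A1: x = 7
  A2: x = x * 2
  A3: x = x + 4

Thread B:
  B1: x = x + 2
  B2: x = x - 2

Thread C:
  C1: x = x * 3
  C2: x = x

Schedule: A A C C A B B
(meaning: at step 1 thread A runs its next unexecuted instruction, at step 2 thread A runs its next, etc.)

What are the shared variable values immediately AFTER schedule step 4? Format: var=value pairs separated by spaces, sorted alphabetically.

Answer: x=42

Derivation:
Step 1: thread A executes A1 (x = 7). Shared: x=7. PCs: A@1 B@0 C@0
Step 2: thread A executes A2 (x = x * 2). Shared: x=14. PCs: A@2 B@0 C@0
Step 3: thread C executes C1 (x = x * 3). Shared: x=42. PCs: A@2 B@0 C@1
Step 4: thread C executes C2 (x = x). Shared: x=42. PCs: A@2 B@0 C@2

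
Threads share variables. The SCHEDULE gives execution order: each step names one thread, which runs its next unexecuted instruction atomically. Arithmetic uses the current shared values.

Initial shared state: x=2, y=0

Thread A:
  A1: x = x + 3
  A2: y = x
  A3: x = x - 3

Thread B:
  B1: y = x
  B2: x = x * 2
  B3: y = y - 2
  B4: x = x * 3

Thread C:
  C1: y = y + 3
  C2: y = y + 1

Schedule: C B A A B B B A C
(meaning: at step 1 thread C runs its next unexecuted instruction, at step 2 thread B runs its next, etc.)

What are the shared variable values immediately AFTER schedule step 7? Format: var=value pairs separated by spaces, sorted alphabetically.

Step 1: thread C executes C1 (y = y + 3). Shared: x=2 y=3. PCs: A@0 B@0 C@1
Step 2: thread B executes B1 (y = x). Shared: x=2 y=2. PCs: A@0 B@1 C@1
Step 3: thread A executes A1 (x = x + 3). Shared: x=5 y=2. PCs: A@1 B@1 C@1
Step 4: thread A executes A2 (y = x). Shared: x=5 y=5. PCs: A@2 B@1 C@1
Step 5: thread B executes B2 (x = x * 2). Shared: x=10 y=5. PCs: A@2 B@2 C@1
Step 6: thread B executes B3 (y = y - 2). Shared: x=10 y=3. PCs: A@2 B@3 C@1
Step 7: thread B executes B4 (x = x * 3). Shared: x=30 y=3. PCs: A@2 B@4 C@1

Answer: x=30 y=3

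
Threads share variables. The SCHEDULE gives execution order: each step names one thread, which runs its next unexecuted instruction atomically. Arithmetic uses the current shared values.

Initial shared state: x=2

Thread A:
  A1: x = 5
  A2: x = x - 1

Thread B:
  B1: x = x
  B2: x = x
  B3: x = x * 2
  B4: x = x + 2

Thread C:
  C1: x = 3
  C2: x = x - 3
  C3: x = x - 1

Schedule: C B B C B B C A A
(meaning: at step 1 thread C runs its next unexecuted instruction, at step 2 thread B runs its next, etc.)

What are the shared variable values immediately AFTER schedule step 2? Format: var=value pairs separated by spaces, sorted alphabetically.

Step 1: thread C executes C1 (x = 3). Shared: x=3. PCs: A@0 B@0 C@1
Step 2: thread B executes B1 (x = x). Shared: x=3. PCs: A@0 B@1 C@1

Answer: x=3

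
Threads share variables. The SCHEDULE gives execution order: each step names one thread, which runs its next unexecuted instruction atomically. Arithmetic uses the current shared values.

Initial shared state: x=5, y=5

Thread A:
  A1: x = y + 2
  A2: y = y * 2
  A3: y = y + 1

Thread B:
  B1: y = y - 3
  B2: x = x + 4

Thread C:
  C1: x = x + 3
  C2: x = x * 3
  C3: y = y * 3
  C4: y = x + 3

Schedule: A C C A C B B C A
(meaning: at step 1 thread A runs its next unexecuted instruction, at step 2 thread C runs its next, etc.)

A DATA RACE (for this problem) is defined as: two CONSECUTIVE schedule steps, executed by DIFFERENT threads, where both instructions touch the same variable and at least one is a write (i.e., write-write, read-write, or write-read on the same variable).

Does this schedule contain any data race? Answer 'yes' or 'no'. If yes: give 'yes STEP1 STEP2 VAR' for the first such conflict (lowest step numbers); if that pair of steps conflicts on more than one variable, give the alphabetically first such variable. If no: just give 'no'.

Steps 1,2: A(x = y + 2) vs C(x = x + 3). RACE on x (W-W).
Steps 2,3: same thread (C). No race.
Steps 3,4: C(r=x,w=x) vs A(r=y,w=y). No conflict.
Steps 4,5: A(y = y * 2) vs C(y = y * 3). RACE on y (W-W).
Steps 5,6: C(y = y * 3) vs B(y = y - 3). RACE on y (W-W).
Steps 6,7: same thread (B). No race.
Steps 7,8: B(x = x + 4) vs C(y = x + 3). RACE on x (W-R).
Steps 8,9: C(y = x + 3) vs A(y = y + 1). RACE on y (W-W).
First conflict at steps 1,2.

Answer: yes 1 2 x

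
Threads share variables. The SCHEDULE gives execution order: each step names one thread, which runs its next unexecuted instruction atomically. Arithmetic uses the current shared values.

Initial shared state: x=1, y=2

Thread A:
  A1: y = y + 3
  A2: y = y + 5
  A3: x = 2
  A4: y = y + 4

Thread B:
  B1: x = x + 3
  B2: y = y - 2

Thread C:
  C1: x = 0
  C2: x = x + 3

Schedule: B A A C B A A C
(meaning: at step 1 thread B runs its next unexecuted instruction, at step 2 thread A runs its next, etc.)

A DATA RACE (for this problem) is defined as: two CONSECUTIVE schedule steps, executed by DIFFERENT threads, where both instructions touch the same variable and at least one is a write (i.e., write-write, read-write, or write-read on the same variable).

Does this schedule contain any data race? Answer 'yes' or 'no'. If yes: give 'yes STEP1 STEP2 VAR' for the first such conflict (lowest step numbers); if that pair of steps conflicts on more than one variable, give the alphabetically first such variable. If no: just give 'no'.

Answer: no

Derivation:
Steps 1,2: B(r=x,w=x) vs A(r=y,w=y). No conflict.
Steps 2,3: same thread (A). No race.
Steps 3,4: A(r=y,w=y) vs C(r=-,w=x). No conflict.
Steps 4,5: C(r=-,w=x) vs B(r=y,w=y). No conflict.
Steps 5,6: B(r=y,w=y) vs A(r=-,w=x). No conflict.
Steps 6,7: same thread (A). No race.
Steps 7,8: A(r=y,w=y) vs C(r=x,w=x). No conflict.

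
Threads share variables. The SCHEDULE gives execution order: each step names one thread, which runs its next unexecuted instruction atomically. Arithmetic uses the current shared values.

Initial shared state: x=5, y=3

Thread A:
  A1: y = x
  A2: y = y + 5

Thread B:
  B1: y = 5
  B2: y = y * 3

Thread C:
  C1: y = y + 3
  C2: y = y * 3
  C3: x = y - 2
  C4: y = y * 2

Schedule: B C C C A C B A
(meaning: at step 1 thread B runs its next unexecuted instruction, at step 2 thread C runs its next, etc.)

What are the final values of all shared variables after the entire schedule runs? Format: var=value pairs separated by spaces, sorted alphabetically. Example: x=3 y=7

Step 1: thread B executes B1 (y = 5). Shared: x=5 y=5. PCs: A@0 B@1 C@0
Step 2: thread C executes C1 (y = y + 3). Shared: x=5 y=8. PCs: A@0 B@1 C@1
Step 3: thread C executes C2 (y = y * 3). Shared: x=5 y=24. PCs: A@0 B@1 C@2
Step 4: thread C executes C3 (x = y - 2). Shared: x=22 y=24. PCs: A@0 B@1 C@3
Step 5: thread A executes A1 (y = x). Shared: x=22 y=22. PCs: A@1 B@1 C@3
Step 6: thread C executes C4 (y = y * 2). Shared: x=22 y=44. PCs: A@1 B@1 C@4
Step 7: thread B executes B2 (y = y * 3). Shared: x=22 y=132. PCs: A@1 B@2 C@4
Step 8: thread A executes A2 (y = y + 5). Shared: x=22 y=137. PCs: A@2 B@2 C@4

Answer: x=22 y=137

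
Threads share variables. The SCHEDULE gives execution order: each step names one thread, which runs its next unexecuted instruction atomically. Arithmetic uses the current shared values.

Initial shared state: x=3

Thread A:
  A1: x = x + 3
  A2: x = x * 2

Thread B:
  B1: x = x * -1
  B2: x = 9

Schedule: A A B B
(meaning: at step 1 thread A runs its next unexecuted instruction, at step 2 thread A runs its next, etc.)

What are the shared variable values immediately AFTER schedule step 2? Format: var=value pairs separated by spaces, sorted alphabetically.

Step 1: thread A executes A1 (x = x + 3). Shared: x=6. PCs: A@1 B@0
Step 2: thread A executes A2 (x = x * 2). Shared: x=12. PCs: A@2 B@0

Answer: x=12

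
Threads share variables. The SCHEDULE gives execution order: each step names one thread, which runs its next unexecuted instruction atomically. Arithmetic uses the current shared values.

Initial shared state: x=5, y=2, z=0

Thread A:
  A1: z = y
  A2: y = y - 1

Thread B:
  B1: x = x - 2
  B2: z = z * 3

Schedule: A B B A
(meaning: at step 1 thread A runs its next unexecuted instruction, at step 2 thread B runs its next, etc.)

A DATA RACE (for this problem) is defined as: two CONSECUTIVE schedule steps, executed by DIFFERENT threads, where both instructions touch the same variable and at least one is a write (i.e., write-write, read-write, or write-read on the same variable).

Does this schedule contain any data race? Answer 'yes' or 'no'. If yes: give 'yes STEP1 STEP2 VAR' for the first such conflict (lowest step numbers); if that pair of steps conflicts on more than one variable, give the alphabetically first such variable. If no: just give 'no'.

Steps 1,2: A(r=y,w=z) vs B(r=x,w=x). No conflict.
Steps 2,3: same thread (B). No race.
Steps 3,4: B(r=z,w=z) vs A(r=y,w=y). No conflict.

Answer: no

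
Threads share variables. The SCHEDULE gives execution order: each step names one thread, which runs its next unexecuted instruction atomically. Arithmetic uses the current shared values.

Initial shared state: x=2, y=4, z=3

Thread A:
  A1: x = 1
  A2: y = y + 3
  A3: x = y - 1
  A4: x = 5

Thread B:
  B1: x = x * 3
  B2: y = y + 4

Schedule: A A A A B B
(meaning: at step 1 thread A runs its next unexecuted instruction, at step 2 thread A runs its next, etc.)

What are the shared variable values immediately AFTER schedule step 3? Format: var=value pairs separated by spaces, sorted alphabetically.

Answer: x=6 y=7 z=3

Derivation:
Step 1: thread A executes A1 (x = 1). Shared: x=1 y=4 z=3. PCs: A@1 B@0
Step 2: thread A executes A2 (y = y + 3). Shared: x=1 y=7 z=3. PCs: A@2 B@0
Step 3: thread A executes A3 (x = y - 1). Shared: x=6 y=7 z=3. PCs: A@3 B@0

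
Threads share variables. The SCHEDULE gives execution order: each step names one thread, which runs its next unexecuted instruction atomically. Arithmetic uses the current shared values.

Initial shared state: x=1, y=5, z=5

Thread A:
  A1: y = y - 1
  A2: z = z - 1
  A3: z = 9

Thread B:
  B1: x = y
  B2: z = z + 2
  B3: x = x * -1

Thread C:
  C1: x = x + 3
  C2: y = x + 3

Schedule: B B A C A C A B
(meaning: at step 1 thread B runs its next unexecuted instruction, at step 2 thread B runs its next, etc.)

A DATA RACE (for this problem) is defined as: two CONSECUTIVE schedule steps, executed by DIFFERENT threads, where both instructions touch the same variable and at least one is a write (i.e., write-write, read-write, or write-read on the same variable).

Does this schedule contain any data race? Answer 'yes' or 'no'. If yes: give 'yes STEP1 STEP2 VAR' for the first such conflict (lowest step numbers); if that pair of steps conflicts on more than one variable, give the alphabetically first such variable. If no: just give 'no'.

Steps 1,2: same thread (B). No race.
Steps 2,3: B(r=z,w=z) vs A(r=y,w=y). No conflict.
Steps 3,4: A(r=y,w=y) vs C(r=x,w=x). No conflict.
Steps 4,5: C(r=x,w=x) vs A(r=z,w=z). No conflict.
Steps 5,6: A(r=z,w=z) vs C(r=x,w=y). No conflict.
Steps 6,7: C(r=x,w=y) vs A(r=-,w=z). No conflict.
Steps 7,8: A(r=-,w=z) vs B(r=x,w=x). No conflict.

Answer: no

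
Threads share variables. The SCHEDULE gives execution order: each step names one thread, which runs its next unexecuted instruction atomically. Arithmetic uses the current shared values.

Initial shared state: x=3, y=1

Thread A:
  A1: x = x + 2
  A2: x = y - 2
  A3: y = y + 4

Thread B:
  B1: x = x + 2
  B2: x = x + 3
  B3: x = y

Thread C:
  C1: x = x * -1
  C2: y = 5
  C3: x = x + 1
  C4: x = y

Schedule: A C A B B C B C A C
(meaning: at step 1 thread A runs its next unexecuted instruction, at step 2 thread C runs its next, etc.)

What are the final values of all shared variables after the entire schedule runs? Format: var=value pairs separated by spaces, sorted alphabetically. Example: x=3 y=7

Step 1: thread A executes A1 (x = x + 2). Shared: x=5 y=1. PCs: A@1 B@0 C@0
Step 2: thread C executes C1 (x = x * -1). Shared: x=-5 y=1. PCs: A@1 B@0 C@1
Step 3: thread A executes A2 (x = y - 2). Shared: x=-1 y=1. PCs: A@2 B@0 C@1
Step 4: thread B executes B1 (x = x + 2). Shared: x=1 y=1. PCs: A@2 B@1 C@1
Step 5: thread B executes B2 (x = x + 3). Shared: x=4 y=1. PCs: A@2 B@2 C@1
Step 6: thread C executes C2 (y = 5). Shared: x=4 y=5. PCs: A@2 B@2 C@2
Step 7: thread B executes B3 (x = y). Shared: x=5 y=5. PCs: A@2 B@3 C@2
Step 8: thread C executes C3 (x = x + 1). Shared: x=6 y=5. PCs: A@2 B@3 C@3
Step 9: thread A executes A3 (y = y + 4). Shared: x=6 y=9. PCs: A@3 B@3 C@3
Step 10: thread C executes C4 (x = y). Shared: x=9 y=9. PCs: A@3 B@3 C@4

Answer: x=9 y=9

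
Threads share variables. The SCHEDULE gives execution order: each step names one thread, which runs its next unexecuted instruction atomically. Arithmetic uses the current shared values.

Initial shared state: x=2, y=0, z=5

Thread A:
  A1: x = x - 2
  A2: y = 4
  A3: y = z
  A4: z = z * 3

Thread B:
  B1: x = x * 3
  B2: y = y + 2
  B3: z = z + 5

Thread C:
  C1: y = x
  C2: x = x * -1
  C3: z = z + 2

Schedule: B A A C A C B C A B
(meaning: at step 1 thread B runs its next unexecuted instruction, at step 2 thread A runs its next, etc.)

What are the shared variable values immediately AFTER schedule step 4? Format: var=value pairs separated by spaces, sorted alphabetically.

Answer: x=4 y=4 z=5

Derivation:
Step 1: thread B executes B1 (x = x * 3). Shared: x=6 y=0 z=5. PCs: A@0 B@1 C@0
Step 2: thread A executes A1 (x = x - 2). Shared: x=4 y=0 z=5. PCs: A@1 B@1 C@0
Step 3: thread A executes A2 (y = 4). Shared: x=4 y=4 z=5. PCs: A@2 B@1 C@0
Step 4: thread C executes C1 (y = x). Shared: x=4 y=4 z=5. PCs: A@2 B@1 C@1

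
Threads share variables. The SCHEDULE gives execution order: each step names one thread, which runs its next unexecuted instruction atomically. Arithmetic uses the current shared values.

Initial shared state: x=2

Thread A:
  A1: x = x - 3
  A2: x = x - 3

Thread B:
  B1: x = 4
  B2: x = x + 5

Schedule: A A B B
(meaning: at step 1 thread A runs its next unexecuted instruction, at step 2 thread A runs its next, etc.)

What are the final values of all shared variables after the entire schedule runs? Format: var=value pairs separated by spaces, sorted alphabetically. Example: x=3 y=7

Step 1: thread A executes A1 (x = x - 3). Shared: x=-1. PCs: A@1 B@0
Step 2: thread A executes A2 (x = x - 3). Shared: x=-4. PCs: A@2 B@0
Step 3: thread B executes B1 (x = 4). Shared: x=4. PCs: A@2 B@1
Step 4: thread B executes B2 (x = x + 5). Shared: x=9. PCs: A@2 B@2

Answer: x=9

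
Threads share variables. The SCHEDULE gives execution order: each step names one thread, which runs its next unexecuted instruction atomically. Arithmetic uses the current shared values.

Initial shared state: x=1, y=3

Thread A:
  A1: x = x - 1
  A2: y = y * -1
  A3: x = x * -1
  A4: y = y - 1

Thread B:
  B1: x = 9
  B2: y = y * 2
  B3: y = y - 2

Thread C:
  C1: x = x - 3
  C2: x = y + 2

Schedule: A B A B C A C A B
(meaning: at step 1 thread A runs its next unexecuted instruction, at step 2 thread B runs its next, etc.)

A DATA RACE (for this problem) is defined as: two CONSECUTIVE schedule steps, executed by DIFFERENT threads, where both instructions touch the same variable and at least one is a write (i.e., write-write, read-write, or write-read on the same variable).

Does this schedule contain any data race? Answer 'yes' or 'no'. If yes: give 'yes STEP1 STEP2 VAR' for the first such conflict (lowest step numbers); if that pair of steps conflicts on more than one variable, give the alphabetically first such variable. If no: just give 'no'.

Steps 1,2: A(x = x - 1) vs B(x = 9). RACE on x (W-W).
Steps 2,3: B(r=-,w=x) vs A(r=y,w=y). No conflict.
Steps 3,4: A(y = y * -1) vs B(y = y * 2). RACE on y (W-W).
Steps 4,5: B(r=y,w=y) vs C(r=x,w=x). No conflict.
Steps 5,6: C(x = x - 3) vs A(x = x * -1). RACE on x (W-W).
Steps 6,7: A(x = x * -1) vs C(x = y + 2). RACE on x (W-W).
Steps 7,8: C(x = y + 2) vs A(y = y - 1). RACE on y (R-W).
Steps 8,9: A(y = y - 1) vs B(y = y - 2). RACE on y (W-W).
First conflict at steps 1,2.

Answer: yes 1 2 x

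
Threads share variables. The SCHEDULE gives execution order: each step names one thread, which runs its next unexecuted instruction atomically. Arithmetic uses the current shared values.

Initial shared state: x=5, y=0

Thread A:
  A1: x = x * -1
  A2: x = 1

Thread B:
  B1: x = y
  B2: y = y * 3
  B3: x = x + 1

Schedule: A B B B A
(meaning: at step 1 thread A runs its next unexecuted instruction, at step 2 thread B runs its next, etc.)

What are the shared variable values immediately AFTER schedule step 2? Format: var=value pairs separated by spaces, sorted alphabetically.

Answer: x=0 y=0

Derivation:
Step 1: thread A executes A1 (x = x * -1). Shared: x=-5 y=0. PCs: A@1 B@0
Step 2: thread B executes B1 (x = y). Shared: x=0 y=0. PCs: A@1 B@1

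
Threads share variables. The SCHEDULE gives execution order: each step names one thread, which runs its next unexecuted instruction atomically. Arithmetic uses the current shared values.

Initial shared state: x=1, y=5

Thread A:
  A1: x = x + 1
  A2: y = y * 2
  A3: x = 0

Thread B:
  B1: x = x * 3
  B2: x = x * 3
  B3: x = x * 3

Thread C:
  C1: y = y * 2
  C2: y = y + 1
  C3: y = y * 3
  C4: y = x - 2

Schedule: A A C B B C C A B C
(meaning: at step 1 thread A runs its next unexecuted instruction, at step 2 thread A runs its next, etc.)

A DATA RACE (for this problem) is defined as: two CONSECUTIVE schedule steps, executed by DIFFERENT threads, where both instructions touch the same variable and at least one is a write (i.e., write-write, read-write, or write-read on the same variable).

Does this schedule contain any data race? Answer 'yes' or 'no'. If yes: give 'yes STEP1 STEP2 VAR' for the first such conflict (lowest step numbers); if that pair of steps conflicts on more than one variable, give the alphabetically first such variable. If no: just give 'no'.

Steps 1,2: same thread (A). No race.
Steps 2,3: A(y = y * 2) vs C(y = y * 2). RACE on y (W-W).
Steps 3,4: C(r=y,w=y) vs B(r=x,w=x). No conflict.
Steps 4,5: same thread (B). No race.
Steps 5,6: B(r=x,w=x) vs C(r=y,w=y). No conflict.
Steps 6,7: same thread (C). No race.
Steps 7,8: C(r=y,w=y) vs A(r=-,w=x). No conflict.
Steps 8,9: A(x = 0) vs B(x = x * 3). RACE on x (W-W).
Steps 9,10: B(x = x * 3) vs C(y = x - 2). RACE on x (W-R).
First conflict at steps 2,3.

Answer: yes 2 3 y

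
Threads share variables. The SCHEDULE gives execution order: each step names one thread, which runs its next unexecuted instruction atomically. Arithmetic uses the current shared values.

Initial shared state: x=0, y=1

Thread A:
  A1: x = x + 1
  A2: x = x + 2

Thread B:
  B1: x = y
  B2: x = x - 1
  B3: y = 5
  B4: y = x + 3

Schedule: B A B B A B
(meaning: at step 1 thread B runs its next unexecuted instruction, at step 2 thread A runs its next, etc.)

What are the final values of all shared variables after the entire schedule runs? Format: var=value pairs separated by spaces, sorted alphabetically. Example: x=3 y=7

Step 1: thread B executes B1 (x = y). Shared: x=1 y=1. PCs: A@0 B@1
Step 2: thread A executes A1 (x = x + 1). Shared: x=2 y=1. PCs: A@1 B@1
Step 3: thread B executes B2 (x = x - 1). Shared: x=1 y=1. PCs: A@1 B@2
Step 4: thread B executes B3 (y = 5). Shared: x=1 y=5. PCs: A@1 B@3
Step 5: thread A executes A2 (x = x + 2). Shared: x=3 y=5. PCs: A@2 B@3
Step 6: thread B executes B4 (y = x + 3). Shared: x=3 y=6. PCs: A@2 B@4

Answer: x=3 y=6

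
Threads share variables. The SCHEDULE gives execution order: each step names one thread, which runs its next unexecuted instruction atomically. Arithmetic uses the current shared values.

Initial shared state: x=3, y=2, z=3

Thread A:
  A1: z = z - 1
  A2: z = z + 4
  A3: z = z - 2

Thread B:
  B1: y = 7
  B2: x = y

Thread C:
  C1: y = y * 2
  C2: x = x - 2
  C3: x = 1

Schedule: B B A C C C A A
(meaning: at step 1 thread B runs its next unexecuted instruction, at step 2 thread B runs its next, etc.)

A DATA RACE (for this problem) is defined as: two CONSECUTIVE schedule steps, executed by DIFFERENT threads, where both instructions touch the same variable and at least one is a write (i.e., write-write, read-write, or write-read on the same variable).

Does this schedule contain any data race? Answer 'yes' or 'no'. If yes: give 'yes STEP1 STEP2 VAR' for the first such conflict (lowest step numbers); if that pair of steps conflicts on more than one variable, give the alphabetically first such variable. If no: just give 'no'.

Answer: no

Derivation:
Steps 1,2: same thread (B). No race.
Steps 2,3: B(r=y,w=x) vs A(r=z,w=z). No conflict.
Steps 3,4: A(r=z,w=z) vs C(r=y,w=y). No conflict.
Steps 4,5: same thread (C). No race.
Steps 5,6: same thread (C). No race.
Steps 6,7: C(r=-,w=x) vs A(r=z,w=z). No conflict.
Steps 7,8: same thread (A). No race.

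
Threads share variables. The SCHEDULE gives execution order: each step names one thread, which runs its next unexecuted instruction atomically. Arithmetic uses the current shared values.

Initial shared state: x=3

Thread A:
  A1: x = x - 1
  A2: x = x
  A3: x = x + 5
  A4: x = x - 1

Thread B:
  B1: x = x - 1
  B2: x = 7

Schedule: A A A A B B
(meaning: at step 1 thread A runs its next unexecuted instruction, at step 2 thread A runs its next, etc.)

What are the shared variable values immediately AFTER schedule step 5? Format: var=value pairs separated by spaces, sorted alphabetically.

Answer: x=5

Derivation:
Step 1: thread A executes A1 (x = x - 1). Shared: x=2. PCs: A@1 B@0
Step 2: thread A executes A2 (x = x). Shared: x=2. PCs: A@2 B@0
Step 3: thread A executes A3 (x = x + 5). Shared: x=7. PCs: A@3 B@0
Step 4: thread A executes A4 (x = x - 1). Shared: x=6. PCs: A@4 B@0
Step 5: thread B executes B1 (x = x - 1). Shared: x=5. PCs: A@4 B@1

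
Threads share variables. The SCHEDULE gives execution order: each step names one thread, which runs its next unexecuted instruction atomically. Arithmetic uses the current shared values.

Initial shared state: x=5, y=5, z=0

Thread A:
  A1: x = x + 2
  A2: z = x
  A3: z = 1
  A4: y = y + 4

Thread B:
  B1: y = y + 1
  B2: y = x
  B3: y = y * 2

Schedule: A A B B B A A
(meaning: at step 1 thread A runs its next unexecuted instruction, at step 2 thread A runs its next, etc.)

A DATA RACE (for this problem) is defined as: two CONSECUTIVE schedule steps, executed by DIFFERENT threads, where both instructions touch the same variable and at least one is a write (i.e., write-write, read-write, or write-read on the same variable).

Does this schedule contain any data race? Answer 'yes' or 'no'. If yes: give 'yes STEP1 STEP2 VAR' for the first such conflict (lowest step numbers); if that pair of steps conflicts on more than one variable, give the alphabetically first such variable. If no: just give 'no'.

Answer: no

Derivation:
Steps 1,2: same thread (A). No race.
Steps 2,3: A(r=x,w=z) vs B(r=y,w=y). No conflict.
Steps 3,4: same thread (B). No race.
Steps 4,5: same thread (B). No race.
Steps 5,6: B(r=y,w=y) vs A(r=-,w=z). No conflict.
Steps 6,7: same thread (A). No race.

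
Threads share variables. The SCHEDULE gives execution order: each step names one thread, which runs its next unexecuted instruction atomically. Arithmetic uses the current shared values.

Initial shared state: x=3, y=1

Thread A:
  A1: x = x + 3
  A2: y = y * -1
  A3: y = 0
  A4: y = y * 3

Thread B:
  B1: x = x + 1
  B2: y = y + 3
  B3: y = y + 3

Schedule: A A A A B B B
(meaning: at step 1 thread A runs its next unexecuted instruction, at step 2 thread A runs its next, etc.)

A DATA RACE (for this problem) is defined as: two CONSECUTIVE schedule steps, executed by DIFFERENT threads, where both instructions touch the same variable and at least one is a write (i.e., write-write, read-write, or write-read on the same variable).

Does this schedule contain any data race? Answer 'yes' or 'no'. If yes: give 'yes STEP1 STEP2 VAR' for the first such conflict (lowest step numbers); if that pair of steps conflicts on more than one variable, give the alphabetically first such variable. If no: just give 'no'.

Answer: no

Derivation:
Steps 1,2: same thread (A). No race.
Steps 2,3: same thread (A). No race.
Steps 3,4: same thread (A). No race.
Steps 4,5: A(r=y,w=y) vs B(r=x,w=x). No conflict.
Steps 5,6: same thread (B). No race.
Steps 6,7: same thread (B). No race.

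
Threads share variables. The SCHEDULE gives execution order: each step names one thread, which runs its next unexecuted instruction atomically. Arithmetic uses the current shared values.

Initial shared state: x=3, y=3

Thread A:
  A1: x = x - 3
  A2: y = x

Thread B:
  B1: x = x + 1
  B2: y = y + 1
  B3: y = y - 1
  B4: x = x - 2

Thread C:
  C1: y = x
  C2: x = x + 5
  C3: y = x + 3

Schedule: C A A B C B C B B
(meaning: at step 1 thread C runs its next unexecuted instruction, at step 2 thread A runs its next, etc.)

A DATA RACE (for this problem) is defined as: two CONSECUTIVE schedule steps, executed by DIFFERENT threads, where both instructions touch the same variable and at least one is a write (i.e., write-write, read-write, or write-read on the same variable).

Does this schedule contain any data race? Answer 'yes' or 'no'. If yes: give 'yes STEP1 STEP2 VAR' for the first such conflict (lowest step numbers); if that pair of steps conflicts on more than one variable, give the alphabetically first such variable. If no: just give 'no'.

Answer: yes 1 2 x

Derivation:
Steps 1,2: C(y = x) vs A(x = x - 3). RACE on x (R-W).
Steps 2,3: same thread (A). No race.
Steps 3,4: A(y = x) vs B(x = x + 1). RACE on x (R-W).
Steps 4,5: B(x = x + 1) vs C(x = x + 5). RACE on x (W-W).
Steps 5,6: C(r=x,w=x) vs B(r=y,w=y). No conflict.
Steps 6,7: B(y = y + 1) vs C(y = x + 3). RACE on y (W-W).
Steps 7,8: C(y = x + 3) vs B(y = y - 1). RACE on y (W-W).
Steps 8,9: same thread (B). No race.
First conflict at steps 1,2.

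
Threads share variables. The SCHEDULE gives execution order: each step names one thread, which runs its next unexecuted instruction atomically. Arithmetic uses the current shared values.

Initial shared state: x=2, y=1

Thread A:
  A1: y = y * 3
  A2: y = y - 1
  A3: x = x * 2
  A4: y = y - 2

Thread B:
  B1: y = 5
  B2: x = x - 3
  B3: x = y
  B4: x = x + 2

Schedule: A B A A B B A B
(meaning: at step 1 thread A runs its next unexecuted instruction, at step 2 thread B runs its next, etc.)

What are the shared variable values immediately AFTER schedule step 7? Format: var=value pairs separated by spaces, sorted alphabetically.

Step 1: thread A executes A1 (y = y * 3). Shared: x=2 y=3. PCs: A@1 B@0
Step 2: thread B executes B1 (y = 5). Shared: x=2 y=5. PCs: A@1 B@1
Step 3: thread A executes A2 (y = y - 1). Shared: x=2 y=4. PCs: A@2 B@1
Step 4: thread A executes A3 (x = x * 2). Shared: x=4 y=4. PCs: A@3 B@1
Step 5: thread B executes B2 (x = x - 3). Shared: x=1 y=4. PCs: A@3 B@2
Step 6: thread B executes B3 (x = y). Shared: x=4 y=4. PCs: A@3 B@3
Step 7: thread A executes A4 (y = y - 2). Shared: x=4 y=2. PCs: A@4 B@3

Answer: x=4 y=2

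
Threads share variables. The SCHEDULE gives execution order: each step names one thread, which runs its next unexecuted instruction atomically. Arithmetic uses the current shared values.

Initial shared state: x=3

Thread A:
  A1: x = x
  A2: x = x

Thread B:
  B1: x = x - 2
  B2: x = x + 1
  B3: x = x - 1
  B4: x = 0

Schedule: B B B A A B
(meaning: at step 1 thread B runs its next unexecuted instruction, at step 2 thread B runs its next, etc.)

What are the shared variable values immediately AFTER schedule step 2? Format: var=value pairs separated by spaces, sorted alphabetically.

Answer: x=2

Derivation:
Step 1: thread B executes B1 (x = x - 2). Shared: x=1. PCs: A@0 B@1
Step 2: thread B executes B2 (x = x + 1). Shared: x=2. PCs: A@0 B@2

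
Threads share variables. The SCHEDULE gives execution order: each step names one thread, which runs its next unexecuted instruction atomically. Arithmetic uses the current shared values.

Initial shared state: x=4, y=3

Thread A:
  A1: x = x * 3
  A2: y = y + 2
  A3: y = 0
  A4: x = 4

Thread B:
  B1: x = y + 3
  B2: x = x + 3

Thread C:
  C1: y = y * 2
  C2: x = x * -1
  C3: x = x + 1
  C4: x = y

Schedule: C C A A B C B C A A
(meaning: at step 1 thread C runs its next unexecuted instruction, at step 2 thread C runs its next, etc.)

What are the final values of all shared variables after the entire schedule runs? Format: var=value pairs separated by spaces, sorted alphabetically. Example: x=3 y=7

Answer: x=4 y=0

Derivation:
Step 1: thread C executes C1 (y = y * 2). Shared: x=4 y=6. PCs: A@0 B@0 C@1
Step 2: thread C executes C2 (x = x * -1). Shared: x=-4 y=6. PCs: A@0 B@0 C@2
Step 3: thread A executes A1 (x = x * 3). Shared: x=-12 y=6. PCs: A@1 B@0 C@2
Step 4: thread A executes A2 (y = y + 2). Shared: x=-12 y=8. PCs: A@2 B@0 C@2
Step 5: thread B executes B1 (x = y + 3). Shared: x=11 y=8. PCs: A@2 B@1 C@2
Step 6: thread C executes C3 (x = x + 1). Shared: x=12 y=8. PCs: A@2 B@1 C@3
Step 7: thread B executes B2 (x = x + 3). Shared: x=15 y=8. PCs: A@2 B@2 C@3
Step 8: thread C executes C4 (x = y). Shared: x=8 y=8. PCs: A@2 B@2 C@4
Step 9: thread A executes A3 (y = 0). Shared: x=8 y=0. PCs: A@3 B@2 C@4
Step 10: thread A executes A4 (x = 4). Shared: x=4 y=0. PCs: A@4 B@2 C@4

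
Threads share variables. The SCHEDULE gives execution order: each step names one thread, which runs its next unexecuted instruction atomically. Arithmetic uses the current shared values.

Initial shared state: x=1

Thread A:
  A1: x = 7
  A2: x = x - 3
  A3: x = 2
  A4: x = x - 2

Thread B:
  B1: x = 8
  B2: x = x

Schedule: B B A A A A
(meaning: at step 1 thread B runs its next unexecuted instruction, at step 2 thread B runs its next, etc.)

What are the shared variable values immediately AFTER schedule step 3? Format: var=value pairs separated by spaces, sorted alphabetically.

Step 1: thread B executes B1 (x = 8). Shared: x=8. PCs: A@0 B@1
Step 2: thread B executes B2 (x = x). Shared: x=8. PCs: A@0 B@2
Step 3: thread A executes A1 (x = 7). Shared: x=7. PCs: A@1 B@2

Answer: x=7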